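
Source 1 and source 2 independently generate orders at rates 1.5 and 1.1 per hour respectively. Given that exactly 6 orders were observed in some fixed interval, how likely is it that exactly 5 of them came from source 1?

0.1622

Given the total, each event is independently from source 1 with probability p = λ_1/(λ_1+λ_2) = 1.5/2.6 ≈ 0.5769.
So K ~ Binomial(6, 1.5/2.6): P(K = 5) = C(6,5) · (1.5/2.6)^5 · (1.1/2.6)^1 ≈ 0.1622.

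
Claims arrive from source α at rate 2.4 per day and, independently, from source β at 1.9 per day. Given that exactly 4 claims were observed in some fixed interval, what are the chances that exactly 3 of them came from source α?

Given the total, each event is independently from source α with probability p = λ_α/(λ_α+λ_β) = 2.4/4.3 ≈ 0.5581.
So K ~ Binomial(4, 2.4/4.3): P(K = 3) = C(4,3) · (2.4/4.3)^3 · (1.9/4.3)^1 ≈ 0.3073.

0.3073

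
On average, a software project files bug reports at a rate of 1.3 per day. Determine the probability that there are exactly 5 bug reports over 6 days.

0.0986

Over the interval, μ = 1.3 × 6 = 7.8 (6 days).
P(N = 5) = e^(−μ) μ^5/5! = e^(−7.8) · 7.8^5/120 ≈ 0.0986.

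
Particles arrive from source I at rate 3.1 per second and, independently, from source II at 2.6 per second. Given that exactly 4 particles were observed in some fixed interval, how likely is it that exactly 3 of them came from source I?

Given the total, each event is independently from source I with probability p = λ_I/(λ_I+λ_II) = 3.1/5.7 ≈ 0.5439.
So K ~ Binomial(4, 3.1/5.7): P(K = 3) = C(4,3) · (3.1/5.7)^3 · (2.6/5.7)^1 ≈ 0.2935.

0.2935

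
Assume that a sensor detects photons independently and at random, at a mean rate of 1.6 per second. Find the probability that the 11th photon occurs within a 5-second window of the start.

Over the interval, μ = 1.6 × 5 = 8 (a 5-second window = 5 seconds).
The 11th arrival falls in the interval iff at least 11 events occur there: P(S_11 ≤ t) = P(N ≥ 11) = 1 − P(N ≤ 10) ≈ 0.1841.

0.1841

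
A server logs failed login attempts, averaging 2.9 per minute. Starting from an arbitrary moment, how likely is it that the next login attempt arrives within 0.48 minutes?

0.7514

Inter-arrival times are exponential with rate λ = 2.9 per minute.
P(T ≤ 0.48) = 1 − e^(−λt) = 1 − e^(−2.9 × 0.48) = 1 − e^(−1.392) ≈ 0.7514.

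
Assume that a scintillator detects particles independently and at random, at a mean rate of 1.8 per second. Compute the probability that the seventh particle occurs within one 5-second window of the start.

Over the interval, μ = 1.8 × 5 = 9 (a 5-second window = 5 seconds).
The seventh arrival falls in the interval iff at least 7 events occur there: P(S_7 ≤ t) = P(N ≥ 7) = 1 − P(N ≤ 6) ≈ 0.7932.

0.7932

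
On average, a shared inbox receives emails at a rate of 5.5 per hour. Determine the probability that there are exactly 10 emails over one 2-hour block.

0.1194

Over the interval, μ = 5.5 × 2 = 11 (a 2-hour block = 2 hours).
P(N = 10) = e^(−μ) μ^10/10! = e^(−11) · 11^10/3628800 ≈ 0.1194.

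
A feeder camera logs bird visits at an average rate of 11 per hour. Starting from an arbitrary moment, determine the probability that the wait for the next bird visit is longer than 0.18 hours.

The wait for the next event is exponential with rate λ = 11 per hour.
P(T > 0.18) = e^(−λt) = e^(−11 × 0.18) = e^(−1.98) ≈ 0.1381.

0.1381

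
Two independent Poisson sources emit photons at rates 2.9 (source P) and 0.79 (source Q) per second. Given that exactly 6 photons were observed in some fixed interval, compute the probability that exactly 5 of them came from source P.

Given the total, each event is independently from source P with probability p = λ_P/(λ_P+λ_Q) = 2.9/3.69 ≈ 0.7859.
So K ~ Binomial(6, 2.9/3.69): P(K = 5) = C(6,5) · (2.9/3.69)^5 · (0.79/3.69)^1 ≈ 0.3851.

0.3851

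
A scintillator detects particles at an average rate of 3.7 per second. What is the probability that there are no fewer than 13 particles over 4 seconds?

Over the interval, μ = 3.7 × 4 = 14.8 (4 seconds).
P(N ≥ 13) = 1 − P(N ≤ 12) = 1 − Σ_{j=0}^{12} e^(−μ) μ^j/j! ≈ 0.7155.

0.7155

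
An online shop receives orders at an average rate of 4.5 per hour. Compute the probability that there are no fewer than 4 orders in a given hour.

With mean μ = 4.5 per hour,
P(N ≥ 4) = 1 − P(N ≤ 3) = 1 − Σ_{j=0}^{3} e^(−μ) μ^j/j! ≈ 0.6577.

0.6577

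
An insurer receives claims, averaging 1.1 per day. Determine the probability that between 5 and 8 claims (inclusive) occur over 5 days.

0.5368

Over the interval, μ = 1.1 × 5 = 5.5 (5 days).
P(5 ≤ N ≤ 8) = Σ_{j=5}^{8} e^(−5.5) · 5.5^j/j! ≈ 0.5368.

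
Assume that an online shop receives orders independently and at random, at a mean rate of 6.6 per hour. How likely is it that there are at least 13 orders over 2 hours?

Over the interval, μ = 6.6 × 2 = 13.2 (2 hours).
P(N ≥ 13) = 1 − P(N ≤ 12) = 1 − Σ_{j=0}^{12} e^(−μ) μ^j/j! ≈ 0.5587.

0.5587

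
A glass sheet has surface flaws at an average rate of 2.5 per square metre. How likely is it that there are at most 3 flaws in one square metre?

With mean μ = 2.5 per square metre,
P(N ≤ 3) = Σ_{j=0}^{3} e^(−μ) μ^j/j! ≈ 0.7576.

0.7576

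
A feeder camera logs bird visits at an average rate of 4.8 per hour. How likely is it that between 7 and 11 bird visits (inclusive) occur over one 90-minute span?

Over the interval, μ = 4.8 × 1.5 = 7.2 (a 90-minute span = 1.5 hours).
P(7 ≤ N ≤ 11) = Σ_{j=7}^{11} e^(−7.2) · 7.2^j/j! ≈ 0.5167.

0.5167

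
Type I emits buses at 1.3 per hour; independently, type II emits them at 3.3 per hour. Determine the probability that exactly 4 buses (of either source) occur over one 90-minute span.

Independent Poisson processes superpose: combined rate λ = 1.3 + 3.3 = 4.6 per hour.
Over the interval, μ = 4.6 × 1.5 = 6.9 (a 90-minute span = 1.5 hours).
P(N = 4) = e^(−6.9) · 6.9^4/4! ≈ 0.0952.

0.0952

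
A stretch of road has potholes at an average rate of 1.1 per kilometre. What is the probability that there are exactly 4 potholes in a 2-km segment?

Over the interval, μ = 1.1 × 2 = 2.2 (a 2-km segment = 2 kilometres).
P(N = 4) = e^(−μ) μ^4/4! = e^(−2.2) · 2.2^4/24 ≈ 0.1082.

0.1082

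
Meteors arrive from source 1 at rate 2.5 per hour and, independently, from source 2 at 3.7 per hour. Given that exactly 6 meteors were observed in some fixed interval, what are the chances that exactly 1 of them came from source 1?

0.1831

Given the total, each event is independently from source 1 with probability p = λ_1/(λ_1+λ_2) = 2.5/6.2 ≈ 0.4032.
So K ~ Binomial(6, 2.5/6.2): P(K = 1) = C(6,1) · (2.5/6.2)^1 · (3.7/6.2)^5 ≈ 0.1831.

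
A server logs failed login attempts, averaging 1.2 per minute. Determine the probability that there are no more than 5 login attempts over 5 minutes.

0.4457

Over the interval, μ = 1.2 × 5 = 6 (5 minutes).
P(N ≤ 5) = Σ_{j=0}^{5} e^(−μ) μ^j/j! ≈ 0.4457.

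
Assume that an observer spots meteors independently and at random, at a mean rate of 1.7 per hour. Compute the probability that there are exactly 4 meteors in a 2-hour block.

Over the interval, μ = 1.7 × 2 = 3.4 (a 2-hour block = 2 hours).
P(N = 4) = e^(−μ) μ^4/4! = e^(−3.4) · 3.4^4/24 ≈ 0.1858.

0.1858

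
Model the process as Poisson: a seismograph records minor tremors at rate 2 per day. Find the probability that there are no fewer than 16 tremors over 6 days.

0.1556

Over the interval, μ = 2 × 6 = 12 (6 days).
P(N ≥ 16) = 1 − P(N ≤ 15) = 1 − Σ_{j=0}^{15} e^(−μ) μ^j/j! ≈ 0.1556.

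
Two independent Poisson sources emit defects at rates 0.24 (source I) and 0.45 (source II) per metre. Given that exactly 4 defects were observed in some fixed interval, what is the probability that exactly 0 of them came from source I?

0.1809

Given the total, each event is independently from source I with probability p = λ_I/(λ_I+λ_II) = 0.24/0.69 ≈ 0.3478.
So K ~ Binomial(4, 0.24/0.69): P(K = 0) = C(4,0) · (0.24/0.69)^0 · (0.45/0.69)^4 ≈ 0.1809.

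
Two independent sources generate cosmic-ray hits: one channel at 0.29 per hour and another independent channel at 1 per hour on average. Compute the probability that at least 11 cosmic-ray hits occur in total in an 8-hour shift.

Independent Poisson processes superpose: combined rate λ = 0.29 + 1 = 1.29 per hour.
Over the interval, μ = 1.29 × 8 = 10.32 (an 8-hour shift = 8 hours).
P(N ≥ 11) = 1 − P(N ≤ 10) ≈ 0.4569.

0.4569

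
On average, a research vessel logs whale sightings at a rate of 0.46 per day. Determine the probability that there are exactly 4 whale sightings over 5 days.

0.1169

Over the interval, μ = 0.46 × 5 = 2.3 (5 days).
P(N = 4) = e^(−μ) μ^4/4! = e^(−2.3) · 2.3^4/24 ≈ 0.1169.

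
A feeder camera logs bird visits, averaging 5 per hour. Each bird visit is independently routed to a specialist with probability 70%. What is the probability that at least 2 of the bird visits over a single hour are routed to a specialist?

Thinning: the bird visits that are routed to a specialist themselves form a Poisson process with rate 0.7 × 5 = 3.5 per hour.
So μ = 3.5.
P(N ≥ 2) = 1 − P(N ≤ 1) ≈ 0.8641.

0.8641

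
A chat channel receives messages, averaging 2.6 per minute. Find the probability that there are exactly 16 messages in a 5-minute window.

Over the interval, μ = 2.6 × 5 = 13 (a 5-minute window = 5 minutes).
P(N = 16) = e^(−μ) μ^16/16! = e^(−13) · 13^16/20922789888000 ≈ 0.0719.

0.0719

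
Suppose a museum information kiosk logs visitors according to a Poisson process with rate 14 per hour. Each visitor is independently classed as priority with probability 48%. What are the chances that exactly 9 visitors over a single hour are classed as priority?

0.0929

Thinning: the visitors that are classed as priority themselves form a Poisson process with rate 0.48 × 14 = 6.72 per hour.
So μ = 6.72.
P(N = 9) = e^(−6.72) · 6.72^9/9! ≈ 0.0929.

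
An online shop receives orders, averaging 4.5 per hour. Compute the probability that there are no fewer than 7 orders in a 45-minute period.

Over the interval, μ = 4.5 × 0.75 = 3.375 (a 45-minute period = 0.75 hours).
P(N ≥ 7) = 1 − P(N ≤ 6) = 1 − Σ_{j=0}^{6} e^(−μ) μ^j/j! ≈ 0.0561.

0.0561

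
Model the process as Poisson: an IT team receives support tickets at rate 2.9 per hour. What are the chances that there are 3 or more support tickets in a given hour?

0.5540

With mean μ = 2.9 per hour,
P(N ≥ 3) = 1 − P(N ≤ 2) = 1 − Σ_{j=0}^{2} e^(−μ) μ^j/j! ≈ 0.5540.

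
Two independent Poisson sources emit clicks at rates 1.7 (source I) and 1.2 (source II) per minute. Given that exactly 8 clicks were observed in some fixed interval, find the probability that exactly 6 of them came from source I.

0.1945

Given the total, each event is independently from source I with probability p = λ_I/(λ_I+λ_II) = 1.7/2.9 ≈ 0.5862.
So K ~ Binomial(8, 1.7/2.9): P(K = 6) = C(8,6) · (1.7/2.9)^6 · (1.2/2.9)^2 ≈ 0.1945.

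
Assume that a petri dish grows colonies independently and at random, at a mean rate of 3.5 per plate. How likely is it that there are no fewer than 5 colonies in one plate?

0.2746

With mean μ = 3.5 per plate,
P(N ≥ 5) = 1 − P(N ≤ 4) = 1 − Σ_{j=0}^{4} e^(−μ) μ^j/j! ≈ 0.2746.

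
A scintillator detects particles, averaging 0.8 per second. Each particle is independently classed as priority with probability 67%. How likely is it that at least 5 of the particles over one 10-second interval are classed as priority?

Thinning: the particles that are classed as priority themselves form a Poisson process with rate 0.67 × 0.8 = 0.536 per second.
Over the interval, μ = 0.536 × 10 = 5.36 (a 10-second interval = 10 seconds).
P(N ≥ 5) = 1 − P(N ≤ 4) ≈ 0.6203.

0.6203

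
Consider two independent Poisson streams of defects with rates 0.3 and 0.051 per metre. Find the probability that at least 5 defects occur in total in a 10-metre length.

0.2764

Independent Poisson processes superpose: combined rate λ = 0.3 + 0.051 = 0.351 per metre.
Over the interval, μ = 0.351 × 10 = 3.51 (a 10-metre length = 10 metres).
P(N ≥ 5) = 1 − P(N ≤ 4) ≈ 0.2764.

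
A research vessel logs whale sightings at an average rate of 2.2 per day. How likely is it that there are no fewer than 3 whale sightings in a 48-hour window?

0.8149

Over the interval, μ = 2.2 × 2 = 4.4 (a 48-hour window = 2 days).
P(N ≥ 3) = 1 − P(N ≤ 2) = 1 − Σ_{j=0}^{2} e^(−μ) μ^j/j! ≈ 0.8149.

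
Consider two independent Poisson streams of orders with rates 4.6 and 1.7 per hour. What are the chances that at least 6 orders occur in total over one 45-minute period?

0.3359

Independent Poisson processes superpose: combined rate λ = 4.6 + 1.7 = 6.3 per hour.
Over the interval, μ = 6.3 × 0.75 = 4.725 (a 45-minute period = 0.75 hours).
P(N ≥ 6) = 1 − P(N ≤ 5) ≈ 0.3359.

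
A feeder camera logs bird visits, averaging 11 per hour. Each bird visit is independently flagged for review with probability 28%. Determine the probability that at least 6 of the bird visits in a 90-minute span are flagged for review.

Thinning: the bird visits that are flagged for review themselves form a Poisson process with rate 0.28 × 11 = 3.08 per hour.
Over the interval, μ = 3.08 × 1.5 = 4.62 (a 90-minute span = 1.5 hours).
P(N ≥ 6) = 1 − P(N ≤ 5) ≈ 0.3177.

0.3177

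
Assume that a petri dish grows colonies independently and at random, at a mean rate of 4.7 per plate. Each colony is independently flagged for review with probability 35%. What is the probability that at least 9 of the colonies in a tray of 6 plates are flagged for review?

Thinning: the colonies that are flagged for review themselves form a Poisson process with rate 0.35 × 4.7 = 1.645 per plate.
Over the interval, μ = 1.645 × 6 = 9.87 (a tray of 6 plates = 6 plates).
P(N ≥ 9) = 1 − P(N ≤ 8) ≈ 0.6524.

0.6524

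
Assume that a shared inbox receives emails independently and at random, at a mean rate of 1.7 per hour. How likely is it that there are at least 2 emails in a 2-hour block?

Over the interval, μ = 1.7 × 2 = 3.4 (a 2-hour block = 2 hours).
P(N ≥ 2) = 1 − P(N ≤ 1) = 1 − Σ_{j=0}^{1} e^(−μ) μ^j/j! ≈ 0.8532.

0.8532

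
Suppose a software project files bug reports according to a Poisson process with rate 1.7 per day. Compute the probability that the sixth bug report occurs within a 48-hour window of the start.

0.1295

Over the interval, μ = 1.7 × 2 = 3.4 (a 48-hour window = 2 days).
The sixth arrival falls in the interval iff at least 6 events occur there: P(S_6 ≤ t) = P(N ≥ 6) = 1 − P(N ≤ 5) ≈ 0.1295.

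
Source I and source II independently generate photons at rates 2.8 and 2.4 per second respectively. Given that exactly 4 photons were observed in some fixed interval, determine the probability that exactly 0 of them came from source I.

Given the total, each event is independently from source I with probability p = λ_I/(λ_I+λ_II) = 2.8/5.2 ≈ 0.5385.
So K ~ Binomial(4, 2.8/5.2): P(K = 0) = C(4,0) · (2.8/5.2)^0 · (2.4/5.2)^4 ≈ 0.0454.

0.0454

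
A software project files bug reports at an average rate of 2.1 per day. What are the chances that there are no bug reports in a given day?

With mean μ = 2.1 per day,
P(N = 0) = e^(−μ) μ^0/0! = e^(−2.1) · 2.1^0/1 ≈ 0.1225.

0.1225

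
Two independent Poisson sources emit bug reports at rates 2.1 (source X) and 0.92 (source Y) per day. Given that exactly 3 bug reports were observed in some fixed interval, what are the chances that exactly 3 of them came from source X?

0.3362

Given the total, each event is independently from source X with probability p = λ_X/(λ_X+λ_Y) = 2.1/3.02 ≈ 0.6954.
So K ~ Binomial(3, 2.1/3.02): P(K = 3) = C(3,3) · (2.1/3.02)^3 · (0.92/3.02)^0 ≈ 0.3362.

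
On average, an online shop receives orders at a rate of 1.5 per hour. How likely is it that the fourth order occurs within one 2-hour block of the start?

0.3528

Over the interval, μ = 1.5 × 2 = 3 (a 2-hour block = 2 hours).
The fourth arrival falls in the interval iff at least 4 events occur there: P(S_4 ≤ t) = P(N ≥ 4) = 1 − P(N ≤ 3) ≈ 0.3528.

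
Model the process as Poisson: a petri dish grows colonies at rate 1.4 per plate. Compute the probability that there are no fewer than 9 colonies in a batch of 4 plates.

Over the interval, μ = 1.4 × 4 = 5.6 (a batch of 4 plates = 4 plates).
P(N ≥ 9) = 1 − P(N ≤ 8) = 1 − Σ_{j=0}^{8} e^(−μ) μ^j/j! ≈ 0.1143.

0.1143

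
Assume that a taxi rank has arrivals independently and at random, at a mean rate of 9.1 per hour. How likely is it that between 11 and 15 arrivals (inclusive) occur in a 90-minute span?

Over the interval, μ = 9.1 × 1.5 = 13.65 (a 90-minute span = 1.5 hours).
P(11 ≤ N ≤ 15) = Σ_{j=11}^{15} e^(−13.65) · 13.65^j/j! ≈ 0.5034.

0.5034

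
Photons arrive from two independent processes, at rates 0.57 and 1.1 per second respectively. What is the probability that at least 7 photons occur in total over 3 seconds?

0.2393

Independent Poisson processes superpose: combined rate λ = 0.57 + 1.1 = 1.67 per second.
Over the interval, μ = 1.67 × 3 = 5.01 (3 seconds).
P(N ≥ 7) = 1 − P(N ≤ 6) ≈ 0.2393.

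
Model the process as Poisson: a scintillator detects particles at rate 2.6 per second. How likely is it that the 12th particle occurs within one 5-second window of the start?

Over the interval, μ = 2.6 × 5 = 13 (a 5-second window = 5 seconds).
The 12th arrival falls in the interval iff at least 12 events occur there: P(S_12 ≤ t) = P(N ≥ 12) = 1 − P(N ≤ 11) ≈ 0.6468.

0.6468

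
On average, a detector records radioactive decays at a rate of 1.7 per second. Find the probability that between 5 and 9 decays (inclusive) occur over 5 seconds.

Over the interval, μ = 1.7 × 5 = 8.5 (5 seconds).
P(5 ≤ N ≤ 9) = Σ_{j=5}^{9} e^(−8.5) · 8.5^j/j! ≈ 0.5786.

0.5786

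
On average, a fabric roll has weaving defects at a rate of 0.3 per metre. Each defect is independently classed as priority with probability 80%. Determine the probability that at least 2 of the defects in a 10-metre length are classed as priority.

Thinning: the defects that are classed as priority themselves form a Poisson process with rate 0.8 × 0.3 = 0.24 per metre.
Over the interval, μ = 0.24 × 10 = 2.4 (a 10-metre length = 10 metres).
P(N ≥ 2) = 1 − P(N ≤ 1) ≈ 0.6916.

0.6916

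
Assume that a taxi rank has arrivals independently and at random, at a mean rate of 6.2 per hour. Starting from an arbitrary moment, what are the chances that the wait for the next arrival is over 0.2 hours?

The wait for the next event is exponential with rate λ = 6.2 per hour.
P(T > 0.2) = e^(−λt) = e^(−6.2 × 0.2) = e^(−1.24) ≈ 0.2894.

0.2894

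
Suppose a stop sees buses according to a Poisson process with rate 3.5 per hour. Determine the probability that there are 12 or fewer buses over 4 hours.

0.3585

Over the interval, μ = 3.5 × 4 = 14 (4 hours).
P(N ≤ 12) = Σ_{j=0}^{12} e^(−μ) μ^j/j! ≈ 0.3585.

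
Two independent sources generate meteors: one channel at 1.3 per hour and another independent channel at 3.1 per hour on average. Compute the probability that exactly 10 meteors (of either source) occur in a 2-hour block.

Independent Poisson processes superpose: combined rate λ = 1.3 + 3.1 = 4.4 per hour.
Over the interval, μ = 4.4 × 2 = 8.8 (a 2-hour block = 2 hours).
P(N = 10) = e^(−8.8) · 8.8^10/10! ≈ 0.1157.

0.1157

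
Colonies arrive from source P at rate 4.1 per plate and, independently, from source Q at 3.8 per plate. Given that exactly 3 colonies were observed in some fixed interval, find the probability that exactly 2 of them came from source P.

Given the total, each event is independently from source P with probability p = λ_P/(λ_P+λ_Q) = 4.1/7.9 ≈ 0.5190.
So K ~ Binomial(3, 4.1/7.9): P(K = 2) = C(3,2) · (4.1/7.9)^2 · (3.8/7.9)^1 ≈ 0.3887.

0.3887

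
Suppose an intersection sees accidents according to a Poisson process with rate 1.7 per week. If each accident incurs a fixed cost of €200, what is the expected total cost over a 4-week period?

E[N] = 1.7 × 4 = 6.8 (a 4-week period = 4 weeks); E[cost] = 6.8 × €200 = €1360.

€1360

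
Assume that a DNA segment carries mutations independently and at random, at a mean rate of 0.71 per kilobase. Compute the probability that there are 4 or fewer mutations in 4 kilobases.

Over the interval, μ = 0.71 × 4 = 2.84 (4 kilobases).
P(N ≤ 4) = Σ_{j=0}^{4} e^(−μ) μ^j/j! ≈ 0.8414.

0.8414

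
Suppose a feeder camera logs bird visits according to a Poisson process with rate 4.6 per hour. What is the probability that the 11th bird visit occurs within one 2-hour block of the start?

0.3180

Over the interval, μ = 4.6 × 2 = 9.2 (a 2-hour block = 2 hours).
The 11th arrival falls in the interval iff at least 11 events occur there: P(S_11 ≤ t) = P(N ≥ 11) = 1 − P(N ≤ 10) ≈ 0.3180.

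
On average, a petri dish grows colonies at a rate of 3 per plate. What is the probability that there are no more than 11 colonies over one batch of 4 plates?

0.4616

Over the interval, μ = 3 × 4 = 12 (a batch of 4 plates = 4 plates).
P(N ≤ 11) = Σ_{j=0}^{11} e^(−μ) μ^j/j! ≈ 0.4616.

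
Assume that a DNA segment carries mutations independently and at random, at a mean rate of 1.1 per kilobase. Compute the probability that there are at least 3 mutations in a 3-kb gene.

Over the interval, μ = 1.1 × 3 = 3.3 (a 3-kb gene = 3 kilobases).
P(N ≥ 3) = 1 − P(N ≤ 2) = 1 − Σ_{j=0}^{2} e^(−μ) μ^j/j! ≈ 0.6406.

0.6406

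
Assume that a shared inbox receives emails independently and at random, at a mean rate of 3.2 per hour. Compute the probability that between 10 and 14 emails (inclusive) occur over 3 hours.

Over the interval, μ = 3.2 × 3 = 9.6 (3 hours).
P(10 ≤ N ≤ 14) = Σ_{j=10}^{14} e^(−9.6) · 9.6^j/j! ≈ 0.4269.

0.4269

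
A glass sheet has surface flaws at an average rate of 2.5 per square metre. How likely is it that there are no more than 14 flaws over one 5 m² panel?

Over the interval, μ = 2.5 × 5 = 12.5 (a 5 m² panel = 5 square metres).
P(N ≤ 14) = Σ_{j=0}^{14} e^(−μ) μ^j/j! ≈ 0.7250.

0.7250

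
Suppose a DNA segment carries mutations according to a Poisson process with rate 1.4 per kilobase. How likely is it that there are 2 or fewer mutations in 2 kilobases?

Over the interval, μ = 1.4 × 2 = 2.8 (2 kilobases).
P(N ≤ 2) = Σ_{j=0}^{2} e^(−μ) μ^j/j! ≈ 0.4695.

0.4695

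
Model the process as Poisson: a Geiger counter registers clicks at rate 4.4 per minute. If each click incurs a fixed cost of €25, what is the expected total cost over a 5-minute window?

E[N] = 4.4 × 5 = 22 (a 5-minute window = 5 minutes); E[cost] = 22 × €25 = €550.

€550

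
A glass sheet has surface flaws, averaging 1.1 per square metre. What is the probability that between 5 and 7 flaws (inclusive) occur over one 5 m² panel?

Over the interval, μ = 1.1 × 5 = 5.5 (a 5 m² panel = 5 square metres).
P(5 ≤ N ≤ 7) = Σ_{j=5}^{7} e^(−5.5) · 5.5^j/j! ≈ 0.4520.

0.4520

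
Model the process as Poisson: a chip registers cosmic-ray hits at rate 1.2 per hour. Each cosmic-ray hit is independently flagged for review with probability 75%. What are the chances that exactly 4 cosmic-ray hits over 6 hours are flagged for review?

Thinning: the cosmic-ray hits that are flagged for review themselves form a Poisson process with rate 0.75 × 1.2 = 0.9 per hour.
Over the interval, μ = 0.9 × 6 = 5.4 (6 hours).
P(N = 4) = e^(−5.4) · 5.4^4/4! ≈ 0.1600.

0.1600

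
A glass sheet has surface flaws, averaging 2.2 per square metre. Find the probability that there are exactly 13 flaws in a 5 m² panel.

0.0926

Over the interval, μ = 2.2 × 5 = 11 (a 5 m² panel = 5 square metres).
P(N = 13) = e^(−μ) μ^13/13! = e^(−11) · 11^13/6227020800 ≈ 0.0926.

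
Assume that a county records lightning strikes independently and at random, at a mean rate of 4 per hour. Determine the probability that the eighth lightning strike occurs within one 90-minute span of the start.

Over the interval, μ = 4 × 1.5 = 6 (a 90-minute span = 1.5 hours).
The eighth arrival falls in the interval iff at least 8 events occur there: P(S_8 ≤ t) = P(N ≥ 8) = 1 − P(N ≤ 7) ≈ 0.2560.

0.2560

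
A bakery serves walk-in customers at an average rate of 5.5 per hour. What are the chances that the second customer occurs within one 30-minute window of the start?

Over the interval, μ = 5.5 × 0.5 = 2.75 (a 30-minute window = 0.5 hours).
The second arrival falls in the interval iff at least 2 events occur there: P(S_2 ≤ t) = P(N ≥ 2) = 1 − P(N ≤ 1) ≈ 0.7603.

0.7603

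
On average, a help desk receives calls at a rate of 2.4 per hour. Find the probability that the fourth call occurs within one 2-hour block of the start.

Over the interval, μ = 2.4 × 2 = 4.8 (a 2-hour block = 2 hours).
The fourth arrival falls in the interval iff at least 4 events occur there: P(S_4 ≤ t) = P(N ≥ 4) = 1 − P(N ≤ 3) ≈ 0.7058.

0.7058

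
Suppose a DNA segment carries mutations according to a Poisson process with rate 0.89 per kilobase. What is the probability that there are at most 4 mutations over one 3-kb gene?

Over the interval, μ = 0.89 × 3 = 2.67 (a 3-kb gene = 3 kilobases).
P(N ≤ 4) = Σ_{j=0}^{4} e^(−μ) μ^j/j! ≈ 0.8673.

0.8673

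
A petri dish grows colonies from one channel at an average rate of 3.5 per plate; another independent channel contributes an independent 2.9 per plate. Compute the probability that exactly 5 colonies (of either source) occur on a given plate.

Independent Poisson processes superpose: combined rate λ = 3.5 + 2.9 = 6.4 per plate.
So μ = 6.4.
P(N = 5) = e^(−6.4) · 6.4^5/5! ≈ 0.1487.

0.1487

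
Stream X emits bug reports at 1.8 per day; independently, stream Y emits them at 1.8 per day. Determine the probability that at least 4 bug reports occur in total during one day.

Independent Poisson processes superpose: combined rate λ = 1.8 + 1.8 = 3.6 per day.
So μ = 3.6.
P(N ≥ 4) = 1 − P(N ≤ 3) ≈ 0.4848.

0.4848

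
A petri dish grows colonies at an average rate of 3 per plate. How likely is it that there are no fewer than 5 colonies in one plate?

With mean μ = 3 per plate,
P(N ≥ 5) = 1 − P(N ≤ 4) = 1 − Σ_{j=0}^{4} e^(−μ) μ^j/j! ≈ 0.1847.

0.1847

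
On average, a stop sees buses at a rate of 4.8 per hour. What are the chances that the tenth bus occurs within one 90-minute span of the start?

Over the interval, μ = 4.8 × 1.5 = 7.2 (a 90-minute span = 1.5 hours).
The tenth arrival falls in the interval iff at least 10 events occur there: P(S_10 ≤ t) = P(N ≥ 10) = 1 − P(N ≤ 9) ≈ 0.1904.

0.1904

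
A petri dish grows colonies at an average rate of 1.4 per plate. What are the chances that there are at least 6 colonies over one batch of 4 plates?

Over the interval, μ = 1.4 × 4 = 5.6 (a batch of 4 plates = 4 plates).
P(N ≥ 6) = 1 − P(N ≤ 5) = 1 − Σ_{j=0}^{5} e^(−μ) μ^j/j! ≈ 0.4881.

0.4881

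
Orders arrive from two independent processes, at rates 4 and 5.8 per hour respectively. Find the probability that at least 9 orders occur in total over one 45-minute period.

Independent Poisson processes superpose: combined rate λ = 4 + 5.8 = 9.8 per hour.
Over the interval, μ = 9.8 × 0.75 = 7.35 (a 45-minute period = 0.75 hours).
P(N ≥ 9) = 1 − P(N ≤ 8) ≈ 0.3175.

0.3175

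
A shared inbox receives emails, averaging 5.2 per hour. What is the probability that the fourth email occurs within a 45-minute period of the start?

Over the interval, μ = 5.2 × 0.75 = 3.9 (a 45-minute period = 0.75 hours).
The fourth arrival falls in the interval iff at least 4 events occur there: P(S_4 ≤ t) = P(N ≥ 4) = 1 − P(N ≤ 3) ≈ 0.5468.

0.5468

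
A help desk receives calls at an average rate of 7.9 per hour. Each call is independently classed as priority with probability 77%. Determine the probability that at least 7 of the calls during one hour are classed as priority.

0.4070

Thinning: the calls that are classed as priority themselves form a Poisson process with rate 0.77 × 7.9 = 6.083 per hour.
So μ = 6.083.
P(N ≥ 7) = 1 − P(N ≤ 6) ≈ 0.4070.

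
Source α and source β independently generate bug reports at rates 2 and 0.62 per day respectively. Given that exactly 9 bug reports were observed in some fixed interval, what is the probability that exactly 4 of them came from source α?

0.0317

Given the total, each event is independently from source α with probability p = λ_α/(λ_α+λ_β) = 2/2.62 ≈ 0.7634.
So K ~ Binomial(9, 2/2.62): P(K = 4) = C(9,4) · (2/2.62)^4 · (0.62/2.62)^5 ≈ 0.0317.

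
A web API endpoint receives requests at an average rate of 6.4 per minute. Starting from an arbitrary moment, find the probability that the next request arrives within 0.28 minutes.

0.8334

Inter-arrival times are exponential with rate λ = 6.4 per minute.
P(T ≤ 0.28) = 1 − e^(−λt) = 1 − e^(−6.4 × 0.28) = 1 − e^(−1.792) ≈ 0.8334.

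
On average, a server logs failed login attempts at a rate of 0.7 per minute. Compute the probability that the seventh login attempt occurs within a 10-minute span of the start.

Over the interval, μ = 0.7 × 10 = 7 (a 10-minute span = 10 minutes).
The seventh arrival falls in the interval iff at least 7 events occur there: P(S_7 ≤ t) = P(N ≥ 7) = 1 − P(N ≤ 6) ≈ 0.5503.

0.5503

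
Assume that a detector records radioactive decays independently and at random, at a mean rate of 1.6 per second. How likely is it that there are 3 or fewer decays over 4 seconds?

Over the interval, μ = 1.6 × 4 = 6.4 (4 seconds).
P(N ≤ 3) = Σ_{j=0}^{3} e^(−μ) μ^j/j! ≈ 0.1189.

0.1189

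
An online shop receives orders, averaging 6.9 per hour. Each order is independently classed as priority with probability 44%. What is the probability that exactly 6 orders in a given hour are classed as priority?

Thinning: the orders that are classed as priority themselves form a Poisson process with rate 0.44 × 6.9 = 3.036 per hour.
So μ = 3.036.
P(N = 6) = e^(−3.036) · 3.036^6/6! ≈ 0.0522.

0.0522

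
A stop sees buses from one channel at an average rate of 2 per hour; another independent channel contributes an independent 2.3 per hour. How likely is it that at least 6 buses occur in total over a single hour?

0.2633

Independent Poisson processes superpose: combined rate λ = 2 + 2.3 = 4.3 per hour.
So μ = 4.3.
P(N ≥ 6) = 1 − P(N ≤ 5) ≈ 0.2633.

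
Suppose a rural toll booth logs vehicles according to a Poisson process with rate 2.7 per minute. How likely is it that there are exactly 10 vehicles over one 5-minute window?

Over the interval, μ = 2.7 × 5 = 13.5 (a 5-minute window = 5 minutes).
P(N = 10) = e^(−μ) μ^10/10! = e^(−13.5) · 13.5^10/3628800 ≈ 0.0760.

0.0760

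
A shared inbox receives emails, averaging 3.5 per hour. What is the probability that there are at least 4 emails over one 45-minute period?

Over the interval, μ = 3.5 × 0.75 = 2.625 (a 45-minute period = 0.75 hours).
P(N ≥ 4) = 1 − P(N ≤ 3) = 1 − Σ_{j=0}^{3} e^(−μ) μ^j/j! ≈ 0.2694.

0.2694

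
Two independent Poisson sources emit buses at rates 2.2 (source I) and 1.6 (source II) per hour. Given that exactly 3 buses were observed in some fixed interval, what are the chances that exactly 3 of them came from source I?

0.1941

Given the total, each event is independently from source I with probability p = λ_I/(λ_I+λ_II) = 2.2/3.8 ≈ 0.5789.
So K ~ Binomial(3, 2.2/3.8): P(K = 3) = C(3,3) · (2.2/3.8)^3 · (1.6/3.8)^0 ≈ 0.1941.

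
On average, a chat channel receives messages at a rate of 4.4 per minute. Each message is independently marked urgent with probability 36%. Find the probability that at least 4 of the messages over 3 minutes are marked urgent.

0.6984

Thinning: the messages that are marked urgent themselves form a Poisson process with rate 0.36 × 4.4 = 1.584 per minute.
Over the interval, μ = 1.584 × 3 = 4.752 (3 minutes).
P(N ≥ 4) = 1 − P(N ≤ 3) ≈ 0.6984.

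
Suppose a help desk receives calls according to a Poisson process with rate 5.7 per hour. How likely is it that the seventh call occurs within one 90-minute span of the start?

Over the interval, μ = 5.7 × 1.5 = 8.55 (a 90-minute span = 1.5 hours).
The seventh arrival falls in the interval iff at least 7 events occur there: P(S_7 ≤ t) = P(N ≥ 7) = 1 − P(N ≤ 6) ≈ 0.7491.

0.7491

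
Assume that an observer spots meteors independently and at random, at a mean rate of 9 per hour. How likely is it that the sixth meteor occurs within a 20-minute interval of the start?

0.0839

Over the interval, μ = 9 × 1/3 = 3 (a 20-minute interval = 1/3 hours).
The sixth arrival falls in the interval iff at least 6 events occur there: P(S_6 ≤ t) = P(N ≥ 6) = 1 − P(N ≤ 5) ≈ 0.0839.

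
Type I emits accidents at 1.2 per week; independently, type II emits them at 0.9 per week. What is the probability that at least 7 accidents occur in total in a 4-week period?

0.7330

Independent Poisson processes superpose: combined rate λ = 1.2 + 0.9 = 2.1 per week.
Over the interval, μ = 2.1 × 4 = 8.4 (a 4-week period = 4 weeks).
P(N ≥ 7) = 1 − P(N ≤ 6) ≈ 0.7330.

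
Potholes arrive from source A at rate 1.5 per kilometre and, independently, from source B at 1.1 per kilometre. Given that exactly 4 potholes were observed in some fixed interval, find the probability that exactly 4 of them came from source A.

0.1108

Given the total, each event is independently from source A with probability p = λ_A/(λ_A+λ_B) = 1.5/2.6 ≈ 0.5769.
So K ~ Binomial(4, 1.5/2.6): P(K = 4) = C(4,4) · (1.5/2.6)^4 · (1.1/2.6)^0 ≈ 0.1108.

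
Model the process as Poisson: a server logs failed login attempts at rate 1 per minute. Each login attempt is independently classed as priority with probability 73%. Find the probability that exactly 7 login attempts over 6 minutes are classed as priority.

Thinning: the login attempts that are classed as priority themselves form a Poisson process with rate 0.73 × 1 = 0.73 per minute.
Over the interval, μ = 0.73 × 6 = 4.38 (6 minutes).
P(N = 7) = e^(−4.38) · 4.38^7/7! ≈ 0.0769.

0.0769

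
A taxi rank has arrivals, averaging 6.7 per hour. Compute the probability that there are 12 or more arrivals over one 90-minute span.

Over the interval, μ = 6.7 × 1.5 = 10.05 (a 90-minute span = 1.5 hours).
P(N ≥ 12) = 1 − P(N ≤ 11) = 1 − Σ_{j=0}^{11} e^(−μ) μ^j/j! ≈ 0.3089.

0.3089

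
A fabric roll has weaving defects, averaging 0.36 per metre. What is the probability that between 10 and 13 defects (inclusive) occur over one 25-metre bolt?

Over the interval, μ = 0.36 × 25 = 9 (a 25-metre bolt = 25 metres).
P(10 ≤ N ≤ 13) = Σ_{j=10}^{13} e^(−9) · 9^j/j! ≈ 0.3387.

0.3387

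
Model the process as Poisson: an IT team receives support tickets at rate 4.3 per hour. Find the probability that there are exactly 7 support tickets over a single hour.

0.0732

With mean μ = 4.3 per hour,
P(N = 7) = e^(−μ) μ^7/7! = e^(−4.3) · 4.3^7/5040 ≈ 0.0732.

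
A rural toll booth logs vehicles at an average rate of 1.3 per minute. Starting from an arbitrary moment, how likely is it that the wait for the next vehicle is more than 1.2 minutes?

The wait for the next event is exponential with rate λ = 1.3 per minute.
P(T > 1.2) = e^(−λt) = e^(−1.3 × 1.2) = e^(−1.56) ≈ 0.2101.

0.2101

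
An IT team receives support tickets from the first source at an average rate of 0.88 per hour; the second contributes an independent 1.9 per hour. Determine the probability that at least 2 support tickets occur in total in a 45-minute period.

Independent Poisson processes superpose: combined rate λ = 0.88 + 1.9 = 2.78 per hour.
Over the interval, μ = 2.78 × 0.75 = 2.085 (a 45-minute period = 0.75 hours).
P(N ≥ 2) = 1 − P(N ≤ 1) ≈ 0.6165.

0.6165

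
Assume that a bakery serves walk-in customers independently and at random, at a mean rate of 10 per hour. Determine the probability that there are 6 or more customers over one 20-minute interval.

Over the interval, μ = 10 × 1/3 ≈ 3.33333 (a 20-minute interval = 1/3 hours).
P(N ≥ 6) = 1 − P(N ≤ 5) = 1 − Σ_{j=0}^{5} e^(−μ) μ^j/j! ≈ 0.1212.

0.1212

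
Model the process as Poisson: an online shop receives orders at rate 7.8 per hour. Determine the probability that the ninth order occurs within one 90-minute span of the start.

Over the interval, μ = 7.8 × 1.5 = 11.7 (a 90-minute span = 1.5 hours).
The ninth arrival falls in the interval iff at least 9 events occur there: P(S_9 ≤ t) = P(N ≥ 9) = 1 − P(N ≤ 8) ≈ 0.8243.

0.8243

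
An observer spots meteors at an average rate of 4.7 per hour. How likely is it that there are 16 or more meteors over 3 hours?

Over the interval, μ = 4.7 × 3 = 14.1 (3 hours).
P(N ≥ 16) = 1 − P(N ≤ 15) = 1 − Σ_{j=0}^{15} e^(−μ) μ^j/j! ≈ 0.3406.

0.3406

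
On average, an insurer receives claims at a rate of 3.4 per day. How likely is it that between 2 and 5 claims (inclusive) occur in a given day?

With mean μ = 3.4 per day,
P(2 ≤ N ≤ 5) = Σ_{j=2}^{5} e^(−3.4) · 3.4^j/j! ≈ 0.7237.

0.7237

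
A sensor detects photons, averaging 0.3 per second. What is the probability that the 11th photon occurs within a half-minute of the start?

0.2940

Over the interval, μ = 0.3 × 30 = 9 (a half-minute = 30 seconds).
The 11th arrival falls in the interval iff at least 11 events occur there: P(S_11 ≤ t) = P(N ≥ 11) = 1 − P(N ≤ 10) ≈ 0.2940.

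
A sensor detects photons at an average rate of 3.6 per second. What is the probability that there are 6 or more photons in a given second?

0.1559

With mean μ = 3.6 per second,
P(N ≥ 6) = 1 − P(N ≤ 5) = 1 − Σ_{j=0}^{5} e^(−μ) μ^j/j! ≈ 0.1559.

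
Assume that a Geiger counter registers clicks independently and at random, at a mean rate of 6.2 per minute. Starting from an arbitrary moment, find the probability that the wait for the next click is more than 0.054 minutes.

0.7155

The wait for the next event is exponential with rate λ = 6.2 per minute.
P(T > 0.054) = e^(−λt) = e^(−6.2 × 0.054) = e^(−0.3348) ≈ 0.7155.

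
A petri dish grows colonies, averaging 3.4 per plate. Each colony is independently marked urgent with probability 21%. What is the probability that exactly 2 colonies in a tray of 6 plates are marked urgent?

Thinning: the colonies that are marked urgent themselves form a Poisson process with rate 0.21 × 3.4 = 0.714 per plate.
Over the interval, μ = 0.714 × 6 = 4.284 (a tray of 6 plates = 6 plates).
P(N = 2) = e^(−4.284) · 4.284^2/2! ≈ 0.1265.

0.1265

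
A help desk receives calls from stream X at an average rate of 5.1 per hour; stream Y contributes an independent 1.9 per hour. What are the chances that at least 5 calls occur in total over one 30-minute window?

Independent Poisson processes superpose: combined rate λ = 5.1 + 1.9 = 7 per hour.
Over the interval, μ = 7 × 0.5 = 3.5 (a 30-minute window = 0.5 hours).
P(N ≥ 5) = 1 − P(N ≤ 4) ≈ 0.2746.

0.2746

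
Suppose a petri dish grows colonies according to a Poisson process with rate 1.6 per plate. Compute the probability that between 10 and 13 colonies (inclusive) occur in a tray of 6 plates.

Over the interval, μ = 1.6 × 6 = 9.6 (a tray of 6 plates = 6 plates).
P(10 ≤ N ≤ 13) = Σ_{j=10}^{13} e^(−9.6) · 9.6^j/j! ≈ 0.3830.

0.3830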